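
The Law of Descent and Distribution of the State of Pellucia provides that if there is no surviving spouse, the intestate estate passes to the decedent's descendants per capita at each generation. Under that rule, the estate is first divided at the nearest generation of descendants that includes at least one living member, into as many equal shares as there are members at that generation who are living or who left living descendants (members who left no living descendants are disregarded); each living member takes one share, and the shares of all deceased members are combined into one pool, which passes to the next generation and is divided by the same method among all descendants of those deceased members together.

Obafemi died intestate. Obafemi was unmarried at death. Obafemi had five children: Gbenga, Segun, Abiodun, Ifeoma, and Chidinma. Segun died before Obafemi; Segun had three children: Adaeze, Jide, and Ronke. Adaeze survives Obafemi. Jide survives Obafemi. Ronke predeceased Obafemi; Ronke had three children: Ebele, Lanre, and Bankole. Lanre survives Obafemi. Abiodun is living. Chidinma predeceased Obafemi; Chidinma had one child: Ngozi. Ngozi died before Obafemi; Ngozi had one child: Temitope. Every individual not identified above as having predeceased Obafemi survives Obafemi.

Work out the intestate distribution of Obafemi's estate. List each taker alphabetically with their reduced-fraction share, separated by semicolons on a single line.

There is no surviving spouse, so the entire estate passes to Obafemi's descendants per capita at each generation.
At generation 1 (Gbenga, Segun, Abiodun, Ifeoma, Chidinma) there are 5 shares of (1)/5 = 1/5 each.
Living: Gbenga, Abiodun, and Ifeoma — each takes 1/5.
Deceased: Segun and Chidinma. Their combined 2/5 is pooled and carried to generation 2.
At generation 2 (Adaeze, Jide, Ronke, Ngozi) there are 4 shares of (2/5)/4 = 1/10 each.
Living: Adaeze and Jide — each takes 1/10.
Deceased: Ronke and Ngozi. Their combined 1/5 is pooled and carried to generation 3.
At generation 3 (Ebele, Lanre, Bankole, Temitope) there are 4 shares of (1/5)/4 = 1/20 each.
Living: Ebele, Lanre, Bankole, and Temitope — each takes 1/20.

Abiodun 1/5; Adaeze 1/10; Bankole 1/20; Ebele 1/20; Gbenga 1/5; Ifeoma 1/5; Jide 1/10; Lanre 1/20; Temitope 1/20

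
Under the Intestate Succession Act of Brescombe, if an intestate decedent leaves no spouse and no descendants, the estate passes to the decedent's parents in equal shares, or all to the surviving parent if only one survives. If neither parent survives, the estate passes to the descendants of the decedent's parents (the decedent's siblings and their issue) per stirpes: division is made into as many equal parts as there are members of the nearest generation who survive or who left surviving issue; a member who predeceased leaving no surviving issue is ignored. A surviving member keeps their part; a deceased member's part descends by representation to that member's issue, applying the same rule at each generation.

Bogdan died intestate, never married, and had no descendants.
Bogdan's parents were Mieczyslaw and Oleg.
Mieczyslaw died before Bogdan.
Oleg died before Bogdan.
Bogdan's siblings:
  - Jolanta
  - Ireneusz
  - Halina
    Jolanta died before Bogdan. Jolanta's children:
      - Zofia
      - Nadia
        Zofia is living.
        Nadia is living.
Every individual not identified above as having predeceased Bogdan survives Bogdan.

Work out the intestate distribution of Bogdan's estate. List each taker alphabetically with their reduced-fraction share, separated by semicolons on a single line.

Neither parent survives and there are no descendants, so the estate passes to Bogdan's siblings and their issue per stirpes.
The estate is divided into 3 equal shares of 1/3 among Jolanta, Ireneusz, Halina.
Jolanta predeceased; the 1/3 allotted to Jolanta's branch passes to Jolanta's issue by representation.
The 1/3 is divided into 2 equal shares of 1/6 among Zofia, Nadia.
Zofia is living and takes 1/6.
Nadia is living and takes 1/6.
Ireneusz is living and takes 1/3.
Halina is living and takes 1/3.

Halina 1/3; Ireneusz 1/3; Nadia 1/6; Zofia 1/6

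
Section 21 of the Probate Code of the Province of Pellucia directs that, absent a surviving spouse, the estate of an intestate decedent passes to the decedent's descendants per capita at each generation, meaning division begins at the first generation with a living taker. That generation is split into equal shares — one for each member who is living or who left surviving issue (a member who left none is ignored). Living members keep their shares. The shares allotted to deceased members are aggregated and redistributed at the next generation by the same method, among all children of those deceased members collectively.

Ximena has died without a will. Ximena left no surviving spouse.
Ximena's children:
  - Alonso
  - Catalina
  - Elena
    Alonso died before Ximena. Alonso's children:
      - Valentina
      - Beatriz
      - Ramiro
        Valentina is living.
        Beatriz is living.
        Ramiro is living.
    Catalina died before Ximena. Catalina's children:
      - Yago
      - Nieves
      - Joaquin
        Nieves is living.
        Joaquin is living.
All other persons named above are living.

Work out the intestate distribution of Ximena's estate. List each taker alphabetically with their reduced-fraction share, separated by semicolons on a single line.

Beatriz 1/9; Elena 1/3; Joaquin 1/9; Nieves 1/9; Ramiro 1/9; Valentina 1/9; Yago 1/9

There is no surviving spouse, so the entire estate passes to Ximena's descendants per capita at each generation.
At generation 1 (Alonso, Catalina, Elena) there are 3 shares of (1)/3 = 1/3 each.
Living: Elena — each takes 1/3.
Deceased: Alonso and Catalina. Their combined 2/3 is pooled and carried to generation 2.
At generation 2 (Valentina, Beatriz, Ramiro, Yago, Nieves, Joaquin) there are 6 shares of (2/3)/6 = 1/9 each.
Living: Valentina, Beatriz, Ramiro, Yago, Nieves, and Joaquin — each takes 1/9.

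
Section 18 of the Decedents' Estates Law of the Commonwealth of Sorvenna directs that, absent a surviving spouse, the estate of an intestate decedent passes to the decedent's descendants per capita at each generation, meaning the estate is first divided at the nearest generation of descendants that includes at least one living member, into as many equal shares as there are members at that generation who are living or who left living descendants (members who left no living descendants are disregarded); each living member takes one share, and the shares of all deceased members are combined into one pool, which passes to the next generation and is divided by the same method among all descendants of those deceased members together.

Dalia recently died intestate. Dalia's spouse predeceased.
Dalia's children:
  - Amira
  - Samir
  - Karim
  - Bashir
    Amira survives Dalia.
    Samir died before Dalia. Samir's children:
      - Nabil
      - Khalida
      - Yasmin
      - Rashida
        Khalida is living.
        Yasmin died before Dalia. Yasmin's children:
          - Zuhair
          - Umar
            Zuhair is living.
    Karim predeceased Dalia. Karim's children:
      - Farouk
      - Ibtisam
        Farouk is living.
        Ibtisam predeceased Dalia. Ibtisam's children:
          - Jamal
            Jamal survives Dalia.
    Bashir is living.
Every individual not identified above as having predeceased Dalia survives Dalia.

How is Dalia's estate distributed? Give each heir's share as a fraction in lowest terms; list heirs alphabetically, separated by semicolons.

Amira 1/4; Bashir 1/4; Farouk 1/12; Jamal 1/18; Khalida 1/12; Nabil 1/12; Rashida 1/12; Umar 1/18; Zuhair 1/18

There is no surviving spouse, so the entire estate passes to Dalia's descendants per capita at each generation.
At generation 1 (Amira, Samir, Karim, Bashir) there are 4 shares of (1)/4 = 1/4 each.
Living: Amira and Bashir — each takes 1/4.
Deceased: Samir and Karim. Their combined 1/2 is pooled and carried to generation 2.
At generation 2 (Nabil, Khalida, Yasmin, Rashida, Farouk, Ibtisam) there are 6 shares of (1/2)/6 = 1/12 each.
Living: Nabil, Khalida, Rashida, and Farouk — each takes 1/12.
Deceased: Yasmin and Ibtisam. Their combined 1/6 is pooled and carried to generation 3.
At generation 3 (Zuhair, Umar, Jamal) there are 3 shares of (1/6)/3 = 1/18 each.
Living: Zuhair, Umar, and Jamal — each takes 1/18.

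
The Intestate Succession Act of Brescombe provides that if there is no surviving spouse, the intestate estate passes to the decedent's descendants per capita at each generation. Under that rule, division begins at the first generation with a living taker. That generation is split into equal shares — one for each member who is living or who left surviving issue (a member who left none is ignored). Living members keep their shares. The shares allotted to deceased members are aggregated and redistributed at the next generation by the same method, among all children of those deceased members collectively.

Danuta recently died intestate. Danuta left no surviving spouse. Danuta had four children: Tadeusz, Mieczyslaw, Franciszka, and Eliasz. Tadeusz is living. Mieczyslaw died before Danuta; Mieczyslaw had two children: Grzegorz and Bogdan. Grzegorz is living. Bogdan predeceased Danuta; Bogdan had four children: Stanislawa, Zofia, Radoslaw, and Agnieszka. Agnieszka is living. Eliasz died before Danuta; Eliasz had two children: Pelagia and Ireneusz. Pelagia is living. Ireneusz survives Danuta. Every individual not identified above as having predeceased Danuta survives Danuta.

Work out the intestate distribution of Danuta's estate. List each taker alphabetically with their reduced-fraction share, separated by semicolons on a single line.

Agnieszka 1/32; Franciszka 1/4; Grzegorz 1/8; Ireneusz 1/8; Pelagia 1/8; Radoslaw 1/32; Stanislawa 1/32; Tadeusz 1/4; Zofia 1/32

There is no surviving spouse, so the entire estate passes to Danuta's descendants per capita at each generation.
At generation 1 (Tadeusz, Mieczyslaw, Franciszka, Eliasz) there are 4 shares of (1)/4 = 1/4 each.
Living: Tadeusz and Franciszka — each takes 1/4.
Deceased: Mieczyslaw and Eliasz. Their combined 1/2 is pooled and carried to generation 2.
At generation 2 (Grzegorz, Bogdan, Pelagia, Ireneusz) there are 4 shares of (1/2)/4 = 1/8 each.
Living: Grzegorz, Pelagia, and Ireneusz — each takes 1/8.
Deceased: Bogdan. That 1/8 share is carried to generation 3.
At generation 3 (Stanislawa, Zofia, Radoslaw, Agnieszka) there are 4 shares of (1/8)/4 = 1/32 each.
Living: Stanislawa, Zofia, Radoslaw, and Agnieszka — each takes 1/32.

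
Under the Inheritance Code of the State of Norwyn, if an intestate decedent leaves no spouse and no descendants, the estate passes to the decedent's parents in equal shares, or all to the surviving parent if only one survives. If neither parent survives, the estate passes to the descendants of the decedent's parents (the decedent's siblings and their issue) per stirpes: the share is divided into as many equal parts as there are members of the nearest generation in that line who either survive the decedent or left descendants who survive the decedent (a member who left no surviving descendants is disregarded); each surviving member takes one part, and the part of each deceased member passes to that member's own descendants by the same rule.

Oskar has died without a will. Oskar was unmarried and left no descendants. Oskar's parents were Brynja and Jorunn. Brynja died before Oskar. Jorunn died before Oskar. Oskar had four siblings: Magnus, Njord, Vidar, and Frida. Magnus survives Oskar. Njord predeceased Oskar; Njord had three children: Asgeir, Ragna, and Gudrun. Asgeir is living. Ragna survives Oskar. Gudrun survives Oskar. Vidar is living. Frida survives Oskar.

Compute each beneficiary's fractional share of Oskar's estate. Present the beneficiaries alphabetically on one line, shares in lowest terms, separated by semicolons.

Neither parent survives and there are no descendants, so the estate passes to Oskar's siblings and their issue per stirpes.
The estate is divided into 4 equal shares of 1/4 among Magnus, Njord, Vidar, Frida.
Magnus is living and takes 1/4.
Njord predeceased; the 1/4 allotted to Njord's branch passes to Njord's issue by representation.
The 1/4 is divided into 3 equal shares of 1/12 among Asgeir, Ragna, Gudrun.
Asgeir is living and takes 1/12.
Ragna is living and takes 1/12.
Gudrun is living and takes 1/12.
Vidar is living and takes 1/4.
Frida is living and takes 1/4.

Asgeir 1/12; Frida 1/4; Gudrun 1/12; Magnus 1/4; Ragna 1/12; Vidar 1/4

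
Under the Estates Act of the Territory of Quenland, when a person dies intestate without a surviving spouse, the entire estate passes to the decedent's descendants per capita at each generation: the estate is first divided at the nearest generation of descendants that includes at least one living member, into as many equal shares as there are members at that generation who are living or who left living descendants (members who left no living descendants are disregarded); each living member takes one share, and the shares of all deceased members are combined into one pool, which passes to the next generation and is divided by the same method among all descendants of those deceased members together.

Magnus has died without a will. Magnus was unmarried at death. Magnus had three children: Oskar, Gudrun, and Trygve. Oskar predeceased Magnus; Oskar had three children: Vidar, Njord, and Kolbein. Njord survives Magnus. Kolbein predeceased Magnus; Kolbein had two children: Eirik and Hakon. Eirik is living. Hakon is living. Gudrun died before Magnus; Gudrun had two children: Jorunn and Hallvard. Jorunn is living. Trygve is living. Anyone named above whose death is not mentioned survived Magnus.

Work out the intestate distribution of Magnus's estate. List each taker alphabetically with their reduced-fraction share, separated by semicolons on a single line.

Eirik 1/15; Hakon 1/15; Hallvard 2/15; Jorunn 2/15; Njord 2/15; Trygve 1/3; Vidar 2/15

There is no surviving spouse, so the entire estate passes to Magnus's descendants per capita at each generation.
At generation 1 (Oskar, Gudrun, Trygve) there are 3 shares of (1)/3 = 1/3 each.
Living: Trygve — each takes 1/3.
Deceased: Oskar and Gudrun. Their combined 2/3 is pooled and carried to generation 2.
At generation 2 (Vidar, Njord, Kolbein, Jorunn, Hallvard) there are 5 shares of (2/3)/5 = 2/15 each.
Living: Vidar, Njord, Jorunn, and Hallvard — each takes 2/15.
Deceased: Kolbein. That 2/15 share is carried to generation 3.
At generation 3 (Eirik, Hakon) there are 2 shares of (2/15)/2 = 1/15 each.
Living: Eirik and Hakon — each takes 1/15.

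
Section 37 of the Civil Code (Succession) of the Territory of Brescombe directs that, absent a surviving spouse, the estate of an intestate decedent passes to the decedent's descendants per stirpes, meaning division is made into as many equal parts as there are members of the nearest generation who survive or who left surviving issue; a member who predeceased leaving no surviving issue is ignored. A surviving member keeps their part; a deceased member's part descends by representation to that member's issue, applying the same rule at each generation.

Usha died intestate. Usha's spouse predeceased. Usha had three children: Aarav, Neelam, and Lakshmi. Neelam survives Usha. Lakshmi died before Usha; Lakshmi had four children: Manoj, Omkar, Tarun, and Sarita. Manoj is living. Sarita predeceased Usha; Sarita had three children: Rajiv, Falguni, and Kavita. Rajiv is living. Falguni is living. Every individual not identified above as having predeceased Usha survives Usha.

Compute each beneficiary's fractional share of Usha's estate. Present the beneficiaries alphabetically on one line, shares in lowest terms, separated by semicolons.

Aarav 1/3; Falguni 1/36; Kavita 1/36; Manoj 1/12; Neelam 1/3; Omkar 1/12; Rajiv 1/36; Tarun 1/12

There is no surviving spouse, so the entire estate passes to Usha's descendants per stirpes.
The estate is divided into 3 equal shares of 1/3 among Aarav, Neelam, Lakshmi.
Aarav is living and takes 1/3.
Neelam is living and takes 1/3.
Lakshmi predeceased; the 1/3 allotted to Lakshmi's branch passes to Lakshmi's issue by representation.
The 1/3 is divided into 4 equal shares of 1/12 among Manoj, Omkar, Tarun, Sarita.
Manoj is living and takes 1/12.
Omkar is living and takes 1/12.
Tarun is living and takes 1/12.
Sarita predeceased; the 1/12 allotted to Sarita's branch passes to Sarita's issue by representation.
The 1/12 is divided into 3 equal shares of 1/36 among Rajiv, Falguni, Kavita.
Rajiv is living and takes 1/36.
Falguni is living and takes 1/36.
Kavita is living and takes 1/36.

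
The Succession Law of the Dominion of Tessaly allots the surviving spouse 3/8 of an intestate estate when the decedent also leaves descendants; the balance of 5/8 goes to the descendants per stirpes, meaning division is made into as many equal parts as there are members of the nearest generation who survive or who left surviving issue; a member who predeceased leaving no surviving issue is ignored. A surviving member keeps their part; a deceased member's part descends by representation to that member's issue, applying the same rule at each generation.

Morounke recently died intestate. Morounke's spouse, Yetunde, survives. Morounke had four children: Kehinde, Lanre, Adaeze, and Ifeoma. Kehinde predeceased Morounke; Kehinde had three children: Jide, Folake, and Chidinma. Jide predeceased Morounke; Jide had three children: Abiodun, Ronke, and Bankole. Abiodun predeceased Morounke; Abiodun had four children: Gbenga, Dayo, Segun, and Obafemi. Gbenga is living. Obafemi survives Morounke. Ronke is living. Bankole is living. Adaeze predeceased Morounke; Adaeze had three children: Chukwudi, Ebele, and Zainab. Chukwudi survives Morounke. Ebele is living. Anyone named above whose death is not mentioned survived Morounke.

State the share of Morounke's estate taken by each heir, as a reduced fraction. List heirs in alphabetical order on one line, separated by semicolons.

Yetunde, as surviving spouse, takes 3/8.
The remaining 5/8 passes to Morounke's descendants per stirpes.
The 5/8 is divided into 4 equal shares of 5/32 among Kehinde, Lanre, Adaeze, Ifeoma.
Kehinde predeceased; the 5/32 allotted to Kehinde's branch passes to Kehinde's issue by representation.
The 5/32 is divided into 3 equal shares of 5/96 among Jide, Folake, Chidinma.
Jide predeceased; the 5/96 allotted to Jide's branch passes to Jide's issue by representation.
The 5/96 is divided into 3 equal shares of 5/288 among Abiodun, Ronke, Bankole.
Abiodun predeceased; the 5/288 allotted to Abiodun's branch passes to Abiodun's issue by representation.
The 5/288 is divided into 4 equal shares of 5/1152 among Gbenga, Dayo, Segun, Obafemi.
Gbenga is living and takes 5/1152.
Dayo is living and takes 5/1152.
Segun is living and takes 5/1152.
Obafemi is living and takes 5/1152.
Ronke is living and takes 5/288.
Bankole is living and takes 5/288.
Folake is living and takes 5/96.
Chidinma is living and takes 5/96.
Lanre is living and takes 5/32.
Adaeze predeceased; the 5/32 allotted to Adaeze's branch passes to Adaeze's issue by representation.
The 5/32 is divided into 3 equal shares of 5/96 among Chukwudi, Ebele, Zainab.
Chukwudi is living and takes 5/96.
Ebele is living and takes 5/96.
Zainab is living and takes 5/96.
Ifeoma is living and takes 5/32.

Bankole 5/288; Chidinma 5/96; Chukwudi 5/96; Dayo 5/1152; Ebele 5/96; Folake 5/96; Gbenga 5/1152; Ifeoma 5/32; Lanre 5/32; Obafemi 5/1152; Ronke 5/288; Segun 5/1152; Yetunde 3/8; Zainab 5/96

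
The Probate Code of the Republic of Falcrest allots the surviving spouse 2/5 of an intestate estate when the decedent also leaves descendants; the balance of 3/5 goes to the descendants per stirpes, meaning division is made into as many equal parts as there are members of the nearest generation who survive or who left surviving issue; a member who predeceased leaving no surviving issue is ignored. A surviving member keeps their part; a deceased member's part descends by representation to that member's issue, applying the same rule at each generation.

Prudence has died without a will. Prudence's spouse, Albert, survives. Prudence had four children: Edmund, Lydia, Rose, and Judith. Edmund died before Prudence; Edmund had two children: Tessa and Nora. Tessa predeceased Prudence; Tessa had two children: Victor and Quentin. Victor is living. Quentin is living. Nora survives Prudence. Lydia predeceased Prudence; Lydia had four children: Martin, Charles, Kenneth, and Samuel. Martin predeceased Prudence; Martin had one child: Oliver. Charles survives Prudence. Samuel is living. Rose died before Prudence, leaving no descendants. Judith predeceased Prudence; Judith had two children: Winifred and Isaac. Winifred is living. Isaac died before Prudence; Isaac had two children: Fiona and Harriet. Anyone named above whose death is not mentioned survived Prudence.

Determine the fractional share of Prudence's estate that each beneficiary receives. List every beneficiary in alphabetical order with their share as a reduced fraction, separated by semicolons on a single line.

Albert, as surviving spouse, takes 2/5.
The remaining 3/5 passes to Prudence's descendants per stirpes.
Rose left no surviving issue, so that branch lapses and is disregarded.
The 3/5 is divided into 3 equal shares of 1/5 among Edmund, Lydia, Judith.
Edmund predeceased; the 1/5 allotted to Edmund's branch passes to Edmund's issue by representation.
The 1/5 is divided into 2 equal shares of 1/10 among Tessa, Nora.
Tessa predeceased; the 1/10 allotted to Tessa's branch passes to Tessa's issue by representation.
The 1/10 is divided into 2 equal shares of 1/20 among Victor, Quentin.
Victor is living and takes 1/20.
Quentin is living and takes 1/20.
Nora is living and takes 1/10.
Lydia predeceased; the 1/5 allotted to Lydia's branch passes to Lydia's issue by representation.
The 1/5 is divided into 4 equal shares of 1/20 among Martin, Charles, Kenneth, Samuel.
Martin predeceased; the 1/20 allotted to Martin's branch passes to Martin's issue by representation.
Oliver is the sole taker at this level and receives the full 1/20.
Charles is living and takes 1/20.
Kenneth is living and takes 1/20.
Samuel is living and takes 1/20.
Judith predeceased; the 1/5 allotted to Judith's branch passes to Judith's issue by representation.
The 1/5 is divided into 2 equal shares of 1/10 among Winifred, Isaac.
Winifred is living and takes 1/10.
Isaac predeceased; the 1/10 allotted to Isaac's branch passes to Isaac's issue by representation.
The 1/10 is divided into 2 equal shares of 1/20 among Fiona, Harriet.
Fiona is living and takes 1/20.
Harriet is living and takes 1/20.

Albert 2/5; Charles 1/20; Fiona 1/20; Harriet 1/20; Kenneth 1/20; Nora 1/10; Oliver 1/20; Quentin 1/20; Samuel 1/20; Victor 1/20; Winifred 1/10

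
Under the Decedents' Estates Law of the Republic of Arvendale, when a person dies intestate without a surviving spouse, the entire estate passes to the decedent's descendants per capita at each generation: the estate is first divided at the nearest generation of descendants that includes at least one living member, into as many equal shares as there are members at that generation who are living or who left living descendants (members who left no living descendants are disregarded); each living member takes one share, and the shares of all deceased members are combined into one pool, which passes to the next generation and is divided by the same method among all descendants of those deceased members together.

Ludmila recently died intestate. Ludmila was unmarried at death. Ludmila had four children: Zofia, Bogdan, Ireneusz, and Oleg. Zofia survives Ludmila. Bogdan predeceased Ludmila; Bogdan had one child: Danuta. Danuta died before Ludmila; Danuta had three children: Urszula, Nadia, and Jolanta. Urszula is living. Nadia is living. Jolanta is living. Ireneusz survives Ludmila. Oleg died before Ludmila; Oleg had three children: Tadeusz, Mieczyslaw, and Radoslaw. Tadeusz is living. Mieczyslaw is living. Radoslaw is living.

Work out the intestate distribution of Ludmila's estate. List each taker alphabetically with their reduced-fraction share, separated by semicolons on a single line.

There is no surviving spouse, so the entire estate passes to Ludmila's descendants per capita at each generation.
At generation 1 (Zofia, Bogdan, Ireneusz, Oleg) there are 4 shares of (1)/4 = 1/4 each.
Living: Zofia and Ireneusz — each takes 1/4.
Deceased: Bogdan and Oleg. Their combined 1/2 is pooled and carried to generation 2.
At generation 2 (Danuta, Tadeusz, Mieczyslaw, Radoslaw) there are 4 shares of (1/2)/4 = 1/8 each.
Living: Tadeusz, Mieczyslaw, and Radoslaw — each takes 1/8.
Deceased: Danuta. That 1/8 share is carried to generation 3.
At generation 3 (Urszula, Nadia, Jolanta) there are 3 shares of (1/8)/3 = 1/24 each.
Living: Urszula, Nadia, and Jolanta — each takes 1/24.

Ireneusz 1/4; Jolanta 1/24; Mieczyslaw 1/8; Nadia 1/24; Radoslaw 1/8; Tadeusz 1/8; Urszula 1/24; Zofia 1/4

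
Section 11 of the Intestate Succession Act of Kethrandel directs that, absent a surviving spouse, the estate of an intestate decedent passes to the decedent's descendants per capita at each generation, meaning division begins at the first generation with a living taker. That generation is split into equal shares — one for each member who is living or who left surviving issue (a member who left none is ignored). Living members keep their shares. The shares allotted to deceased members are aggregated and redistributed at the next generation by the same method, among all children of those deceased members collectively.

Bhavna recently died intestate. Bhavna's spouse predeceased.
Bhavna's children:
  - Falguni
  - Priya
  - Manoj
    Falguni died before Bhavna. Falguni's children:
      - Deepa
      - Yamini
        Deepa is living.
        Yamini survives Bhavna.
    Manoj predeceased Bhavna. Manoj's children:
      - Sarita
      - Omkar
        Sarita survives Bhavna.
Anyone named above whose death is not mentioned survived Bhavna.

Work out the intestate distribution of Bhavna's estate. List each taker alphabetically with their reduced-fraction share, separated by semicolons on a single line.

Deepa 1/6; Omkar 1/6; Priya 1/3; Sarita 1/6; Yamini 1/6

There is no surviving spouse, so the entire estate passes to Bhavna's descendants per capita at each generation.
At generation 1 (Falguni, Priya, Manoj) there are 3 shares of (1)/3 = 1/3 each.
Living: Priya — each takes 1/3.
Deceased: Falguni and Manoj. Their combined 2/3 is pooled and carried to generation 2.
At generation 2 (Deepa, Yamini, Sarita, Omkar) there are 4 shares of (2/3)/4 = 1/6 each.
Living: Deepa, Yamini, Sarita, and Omkar — each takes 1/6.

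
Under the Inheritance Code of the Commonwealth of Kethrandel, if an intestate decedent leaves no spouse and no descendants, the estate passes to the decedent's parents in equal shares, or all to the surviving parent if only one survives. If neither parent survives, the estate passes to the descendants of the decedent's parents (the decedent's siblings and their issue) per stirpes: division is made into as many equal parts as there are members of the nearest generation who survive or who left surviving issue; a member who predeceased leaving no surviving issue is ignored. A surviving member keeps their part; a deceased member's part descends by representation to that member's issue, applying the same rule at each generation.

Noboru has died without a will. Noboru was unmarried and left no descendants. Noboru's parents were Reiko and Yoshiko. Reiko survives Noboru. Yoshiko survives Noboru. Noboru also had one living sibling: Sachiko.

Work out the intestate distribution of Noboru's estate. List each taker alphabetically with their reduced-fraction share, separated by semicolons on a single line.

Both parents survive, so Reiko and Yoshiko each take 1/2. The siblings take nothing because a surviving parent has priority.

Reiko 1/2; Yoshiko 1/2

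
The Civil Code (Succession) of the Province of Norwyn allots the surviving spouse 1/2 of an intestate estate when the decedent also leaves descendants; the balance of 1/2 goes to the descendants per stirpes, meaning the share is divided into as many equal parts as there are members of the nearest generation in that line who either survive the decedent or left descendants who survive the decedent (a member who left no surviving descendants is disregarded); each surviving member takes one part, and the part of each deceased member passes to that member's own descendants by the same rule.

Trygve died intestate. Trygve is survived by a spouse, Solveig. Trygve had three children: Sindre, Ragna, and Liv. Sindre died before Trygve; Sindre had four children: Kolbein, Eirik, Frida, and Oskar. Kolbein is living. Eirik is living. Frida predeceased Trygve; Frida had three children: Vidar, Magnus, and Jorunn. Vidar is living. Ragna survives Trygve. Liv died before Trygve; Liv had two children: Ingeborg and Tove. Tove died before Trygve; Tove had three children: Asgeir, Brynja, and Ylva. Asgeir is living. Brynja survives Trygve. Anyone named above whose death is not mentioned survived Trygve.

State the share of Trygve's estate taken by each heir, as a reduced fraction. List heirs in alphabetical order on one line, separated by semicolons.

Solveig, as surviving spouse, takes 1/2.
The remaining 1/2 passes to Trygve's descendants per stirpes.
The 1/2 is divided into 3 equal shares of 1/6 among Sindre, Ragna, Liv.
Sindre predeceased; the 1/6 allotted to Sindre's branch passes to Sindre's issue by representation.
The 1/6 is divided into 4 equal shares of 1/24 among Kolbein, Eirik, Frida, Oskar.
Kolbein is living and takes 1/24.
Eirik is living and takes 1/24.
Frida predeceased; the 1/24 allotted to Frida's branch passes to Frida's issue by representation.
The 1/24 is divided into 3 equal shares of 1/72 among Vidar, Magnus, Jorunn.
Vidar is living and takes 1/72.
Magnus is living and takes 1/72.
Jorunn is living and takes 1/72.
Oskar is living and takes 1/24.
Ragna is living and takes 1/6.
Liv predeceased; the 1/6 allotted to Liv's branch passes to Liv's issue by representation.
The 1/6 is divided into 2 equal shares of 1/12 among Ingeborg, Tove.
Ingeborg is living and takes 1/12.
Tove predeceased; the 1/12 allotted to Tove's branch passes to Tove's issue by representation.
The 1/12 is divided into 3 equal shares of 1/36 among Asgeir, Brynja, Ylva.
Asgeir is living and takes 1/36.
Brynja is living and takes 1/36.
Ylva is living and takes 1/36.

Asgeir 1/36; Brynja 1/36; Eirik 1/24; Ingeborg 1/12; Jorunn 1/72; Kolbein 1/24; Magnus 1/72; Oskar 1/24; Ragna 1/6; Solveig 1/2; Vidar 1/72; Ylva 1/36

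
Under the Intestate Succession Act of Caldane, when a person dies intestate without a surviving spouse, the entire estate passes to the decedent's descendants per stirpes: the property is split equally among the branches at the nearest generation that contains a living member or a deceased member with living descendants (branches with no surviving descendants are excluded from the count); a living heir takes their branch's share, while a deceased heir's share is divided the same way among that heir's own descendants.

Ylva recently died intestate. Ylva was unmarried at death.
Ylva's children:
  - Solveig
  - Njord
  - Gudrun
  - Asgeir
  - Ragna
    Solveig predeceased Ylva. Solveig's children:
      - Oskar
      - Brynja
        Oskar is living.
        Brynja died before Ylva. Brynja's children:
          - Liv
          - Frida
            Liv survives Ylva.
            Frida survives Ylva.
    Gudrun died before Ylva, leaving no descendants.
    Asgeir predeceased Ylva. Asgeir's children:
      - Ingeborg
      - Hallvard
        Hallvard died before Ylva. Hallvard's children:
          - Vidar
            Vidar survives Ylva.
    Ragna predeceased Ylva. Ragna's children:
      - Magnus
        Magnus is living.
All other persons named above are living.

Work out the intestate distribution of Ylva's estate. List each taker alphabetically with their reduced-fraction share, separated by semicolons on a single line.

There is no surviving spouse, so the entire estate passes to Ylva's descendants per stirpes.
Gudrun left no surviving issue, so that branch lapses and is disregarded.
The estate is divided into 4 equal shares of 1/4 among Solveig, Njord, Asgeir, Ragna.
Solveig predeceased; the 1/4 allotted to Solveig's branch passes to Solveig's issue by representation.
The 1/4 is divided into 2 equal shares of 1/8 among Oskar, Brynja.
Oskar is living and takes 1/8.
Brynja predeceased; the 1/8 allotted to Brynja's branch passes to Brynja's issue by representation.
The 1/8 is divided into 2 equal shares of 1/16 among Liv, Frida.
Liv is living and takes 1/16.
Frida is living and takes 1/16.
Njord is living and takes 1/4.
Asgeir predeceased; the 1/4 allotted to Asgeir's branch passes to Asgeir's issue by representation.
The 1/4 is divided into 2 equal shares of 1/8 among Ingeborg, Hallvard.
Ingeborg is living and takes 1/8.
Hallvard predeceased; the 1/8 allotted to Hallvard's branch passes to Hallvard's issue by representation.
Vidar is the sole taker at this level and receives the full 1/8.
Ragna predeceased; the 1/4 allotted to Ragna's branch passes to Ragna's issue by representation.
Magnus is the sole taker at this level and receives the full 1/4.

Frida 1/16; Ingeborg 1/8; Liv 1/16; Magnus 1/4; Njord 1/4; Oskar 1/8; Vidar 1/8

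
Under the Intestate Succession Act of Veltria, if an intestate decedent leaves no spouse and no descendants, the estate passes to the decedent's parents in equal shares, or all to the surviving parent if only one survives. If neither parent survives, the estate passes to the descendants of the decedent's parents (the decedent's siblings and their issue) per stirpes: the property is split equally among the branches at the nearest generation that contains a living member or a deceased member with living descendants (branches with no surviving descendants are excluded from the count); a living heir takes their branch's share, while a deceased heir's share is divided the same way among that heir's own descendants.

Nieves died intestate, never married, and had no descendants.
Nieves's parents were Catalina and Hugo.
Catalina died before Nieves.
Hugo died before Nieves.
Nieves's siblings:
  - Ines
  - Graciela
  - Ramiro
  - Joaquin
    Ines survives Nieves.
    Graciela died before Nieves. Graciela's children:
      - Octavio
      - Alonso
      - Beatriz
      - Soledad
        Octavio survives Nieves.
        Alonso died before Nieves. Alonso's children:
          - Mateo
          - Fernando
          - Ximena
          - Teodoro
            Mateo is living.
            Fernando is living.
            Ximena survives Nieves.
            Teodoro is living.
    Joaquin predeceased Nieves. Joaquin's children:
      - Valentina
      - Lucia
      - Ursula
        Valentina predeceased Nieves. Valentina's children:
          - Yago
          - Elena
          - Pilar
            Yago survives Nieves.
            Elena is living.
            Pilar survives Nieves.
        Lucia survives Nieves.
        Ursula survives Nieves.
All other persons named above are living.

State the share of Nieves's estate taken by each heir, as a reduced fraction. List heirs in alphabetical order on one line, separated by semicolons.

Neither parent survives and there are no descendants, so the estate passes to Nieves's siblings and their issue per stirpes.
The estate is divided into 4 equal shares of 1/4 among Ines, Graciela, Ramiro, Joaquin.
Ines is living and takes 1/4.
Graciela predeceased; the 1/4 allotted to Graciela's branch passes to Graciela's issue by representation.
The 1/4 is divided into 4 equal shares of 1/16 among Octavio, Alonso, Beatriz, Soledad.
Octavio is living and takes 1/16.
Alonso predeceased; the 1/16 allotted to Alonso's branch passes to Alonso's issue by representation.
The 1/16 is divided into 4 equal shares of 1/64 among Mateo, Fernando, Ximena, Teodoro.
Mateo is living and takes 1/64.
Fernando is living and takes 1/64.
Ximena is living and takes 1/64.
Teodoro is living and takes 1/64.
Beatriz is living and takes 1/16.
Soledad is living and takes 1/16.
Ramiro is living and takes 1/4.
Joaquin predeceased; the 1/4 allotted to Joaquin's branch passes to Joaquin's issue by representation.
The 1/4 is divided into 3 equal shares of 1/12 among Valentina, Lucia, Ursula.
Valentina predeceased; the 1/12 allotted to Valentina's branch passes to Valentina's issue by representation.
The 1/12 is divided into 3 equal shares of 1/36 among Yago, Elena, Pilar.
Yago is living and takes 1/36.
Elena is living and takes 1/36.
Pilar is living and takes 1/36.
Lucia is living and takes 1/12.
Ursula is living and takes 1/12.

Beatriz 1/16; Elena 1/36; Fernando 1/64; Ines 1/4; Lucia 1/12; Mateo 1/64; Octavio 1/16; Pilar 1/36; Ramiro 1/4; Soledad 1/16; Teodoro 1/64; Ursula 1/12; Ximena 1/64; Yago 1/36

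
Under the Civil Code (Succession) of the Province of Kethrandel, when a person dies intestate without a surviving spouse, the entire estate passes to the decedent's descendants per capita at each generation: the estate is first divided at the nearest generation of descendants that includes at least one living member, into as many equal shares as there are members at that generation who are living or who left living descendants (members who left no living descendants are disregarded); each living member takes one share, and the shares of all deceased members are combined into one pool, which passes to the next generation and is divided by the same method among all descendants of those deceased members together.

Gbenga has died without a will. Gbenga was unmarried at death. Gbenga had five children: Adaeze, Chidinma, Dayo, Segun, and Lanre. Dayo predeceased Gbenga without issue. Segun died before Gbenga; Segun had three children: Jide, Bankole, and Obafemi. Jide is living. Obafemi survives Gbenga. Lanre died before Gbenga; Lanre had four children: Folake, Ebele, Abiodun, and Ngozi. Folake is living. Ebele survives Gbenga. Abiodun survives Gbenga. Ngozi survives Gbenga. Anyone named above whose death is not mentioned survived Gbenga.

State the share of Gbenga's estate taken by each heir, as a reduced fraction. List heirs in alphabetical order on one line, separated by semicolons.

Abiodun 1/14; Adaeze 1/4; Bankole 1/14; Chidinma 1/4; Ebele 1/14; Folake 1/14; Jide 1/14; Ngozi 1/14; Obafemi 1/14

There is no surviving spouse, so the entire estate passes to Gbenga's descendants per capita at each generation.
At generation 1 (Adaeze, Chidinma, Segun, Lanre) there are 4 shares of (1)/4 = 1/4 each.
Living: Adaeze and Chidinma — each takes 1/4.
Deceased: Segun and Lanre. Their combined 1/2 is pooled and carried to generation 2.
At generation 2 (Jide, Bankole, Obafemi, Folake, Ebele, Abiodun, Ngozi) there are 7 shares of (1/2)/7 = 1/14 each.
Living: Jide, Bankole, Obafemi, Folake, Ebele, Abiodun, and Ngozi — each takes 1/14.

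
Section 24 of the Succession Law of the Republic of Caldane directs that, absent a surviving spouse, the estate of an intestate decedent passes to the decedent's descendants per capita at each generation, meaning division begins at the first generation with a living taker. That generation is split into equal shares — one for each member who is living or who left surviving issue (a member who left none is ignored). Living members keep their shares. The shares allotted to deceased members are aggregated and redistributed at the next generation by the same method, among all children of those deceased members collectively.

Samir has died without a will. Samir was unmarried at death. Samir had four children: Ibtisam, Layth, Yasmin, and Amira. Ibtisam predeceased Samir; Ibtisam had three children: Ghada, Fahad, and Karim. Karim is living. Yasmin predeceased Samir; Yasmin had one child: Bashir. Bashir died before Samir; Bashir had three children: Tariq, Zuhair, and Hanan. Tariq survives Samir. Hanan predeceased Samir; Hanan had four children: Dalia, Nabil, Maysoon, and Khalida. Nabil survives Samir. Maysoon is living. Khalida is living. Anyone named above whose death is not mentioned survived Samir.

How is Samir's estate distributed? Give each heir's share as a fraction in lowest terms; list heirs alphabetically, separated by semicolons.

There is no surviving spouse, so the entire estate passes to Samir's descendants per capita at each generation.
At generation 1 (Ibtisam, Layth, Yasmin, Amira) there are 4 shares of (1)/4 = 1/4 each.
Living: Layth and Amira — each takes 1/4.
Deceased: Ibtisam and Yasmin. Their combined 1/2 is pooled and carried to generation 2.
At generation 2 (Ghada, Fahad, Karim, Bashir) there are 4 shares of (1/2)/4 = 1/8 each.
Living: Ghada, Fahad, and Karim — each takes 1/8.
Deceased: Bashir. That 1/8 share is carried to generation 3.
At generation 3 (Tariq, Zuhair, Hanan) there are 3 shares of (1/8)/3 = 1/24 each.
Living: Tariq and Zuhair — each takes 1/24.
Deceased: Hanan. That 1/24 share is carried to generation 4.
At generation 4 (Dalia, Nabil, Maysoon, Khalida) there are 4 shares of (1/24)/4 = 1/96 each.
Living: Dalia, Nabil, Maysoon, and Khalida — each takes 1/96.

Amira 1/4; Dalia 1/96; Fahad 1/8; Ghada 1/8; Karim 1/8; Khalida 1/96; Layth 1/4; Maysoon 1/96; Nabil 1/96; Tariq 1/24; Zuhair 1/24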